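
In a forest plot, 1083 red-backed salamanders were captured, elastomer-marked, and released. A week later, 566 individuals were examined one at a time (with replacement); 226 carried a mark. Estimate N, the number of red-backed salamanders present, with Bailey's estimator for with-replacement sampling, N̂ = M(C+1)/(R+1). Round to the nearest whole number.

N ≈ 2705

N̂ = 1083·(566+1)/(226+1) = 1083·567/227 = 614061/227 ≈ 2705.1 → 2705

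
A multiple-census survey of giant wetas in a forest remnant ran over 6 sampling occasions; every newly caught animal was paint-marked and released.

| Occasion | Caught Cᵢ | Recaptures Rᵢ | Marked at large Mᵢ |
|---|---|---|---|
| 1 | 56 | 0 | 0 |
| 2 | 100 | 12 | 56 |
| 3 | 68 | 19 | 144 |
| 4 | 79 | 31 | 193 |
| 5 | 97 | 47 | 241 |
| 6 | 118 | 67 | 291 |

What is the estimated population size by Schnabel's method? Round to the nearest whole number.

Σ MᵢCᵢ = 0·56 + 56·100 + 144·68 + 193·79 + 241·97 + 291·118 = 0 + 5600 + 9792 + 15247 + 23377 + 34338 = 88354
Σ Rᵢ = 0 + 12 + 19 + 31 + 47 + 67 = 176
N̂ = 88354 / 176 ≈ 502.0 → 502

N ≈ 502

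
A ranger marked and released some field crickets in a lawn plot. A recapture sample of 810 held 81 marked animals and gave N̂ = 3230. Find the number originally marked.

From N = M·C/R: M = N·R / C = 3230·81 / 810 = 261630 / 810 = 323.

M = 323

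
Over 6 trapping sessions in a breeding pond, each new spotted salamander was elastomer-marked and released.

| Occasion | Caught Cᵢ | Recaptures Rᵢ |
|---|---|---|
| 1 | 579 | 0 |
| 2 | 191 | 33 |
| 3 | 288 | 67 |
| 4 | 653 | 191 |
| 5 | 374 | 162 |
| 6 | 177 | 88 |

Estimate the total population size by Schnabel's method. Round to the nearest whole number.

Marked at large before each occasion: Mᵢ = Σⱼ<ᵢ (Cⱼ − Rⱼ) → M1=0, M2=579, M3=737, M4=958, M5=1420, M6=1632
Σ MᵢCᵢ = 0·579 + 579·191 + 737·288 + 958·653 + 1420·374 + 1632·177 = 0 + 110589 + 212256 + 625574 + 531080 + 288864 = 1768363
Σ Rᵢ = 0 + 33 + 67 + 191 + 162 + 88 = 541
N̂ = 1768363 / 541 ≈ 3268.7 → 3269

N ≈ 3269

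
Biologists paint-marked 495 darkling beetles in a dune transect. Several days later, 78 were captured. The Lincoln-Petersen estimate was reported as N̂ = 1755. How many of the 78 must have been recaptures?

From N = M·C/R: R = M·C / N = 495·78 / 1755 = 38610 / 1755 = 22.

R = 22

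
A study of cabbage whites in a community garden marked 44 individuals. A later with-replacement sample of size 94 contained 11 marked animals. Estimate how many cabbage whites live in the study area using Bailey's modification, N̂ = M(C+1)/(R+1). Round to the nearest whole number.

N ≈ 348

N̂ = 44·(94+1)/(11+1) = 44·95/12 = 4180/12 ≈ 348.3 → 348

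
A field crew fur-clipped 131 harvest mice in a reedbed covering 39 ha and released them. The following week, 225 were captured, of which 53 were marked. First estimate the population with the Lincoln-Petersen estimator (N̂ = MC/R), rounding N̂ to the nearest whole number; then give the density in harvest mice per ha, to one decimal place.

density ≈ 14.3 harvest mice per ha

N̂ = 131·225/53 = 29475/53 ≈ 556.1 → 556
Density = N̂ / area = 556 / 39 ≈ 14.26 → 14.3 per ha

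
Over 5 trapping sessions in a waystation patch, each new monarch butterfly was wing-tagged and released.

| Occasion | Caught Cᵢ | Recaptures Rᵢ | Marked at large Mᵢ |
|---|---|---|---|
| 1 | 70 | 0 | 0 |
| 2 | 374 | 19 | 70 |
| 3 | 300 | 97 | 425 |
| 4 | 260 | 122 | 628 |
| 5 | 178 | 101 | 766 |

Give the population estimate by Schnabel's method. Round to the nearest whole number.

Σ MᵢCᵢ = 0·70 + 70·374 + 425·300 + 628·260 + 766·178 = 0 + 26180 + 127500 + 163280 + 136348 = 453308
Σ Rᵢ = 0 + 19 + 97 + 122 + 101 = 339
N̂ = 453308 / 339 ≈ 1337.2 → 1337

N ≈ 1337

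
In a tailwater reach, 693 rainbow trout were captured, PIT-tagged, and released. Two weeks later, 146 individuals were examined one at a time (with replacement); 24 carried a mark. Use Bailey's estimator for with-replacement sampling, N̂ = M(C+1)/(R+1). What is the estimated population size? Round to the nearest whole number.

N ≈ 4075

N̂ = 693·(146+1)/(24+1) = 693·147/25 = 101871/25 ≈ 4074.8 → 4075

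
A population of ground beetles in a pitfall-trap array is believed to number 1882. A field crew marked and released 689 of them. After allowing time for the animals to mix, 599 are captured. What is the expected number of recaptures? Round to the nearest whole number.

The marked fraction of the population is 689/1882, so in a sample of 599 expect C·(M/N) marked.
E[R] = 689 × 599 / 1882 = 412711 / 1882 ≈ 219.3 → 219

expected recaptures ≈ 219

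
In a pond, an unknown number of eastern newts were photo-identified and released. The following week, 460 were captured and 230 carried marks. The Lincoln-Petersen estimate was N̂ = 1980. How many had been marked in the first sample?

From N = M·C/R: M = N·R / C = 1980·230 / 460 = 455400 / 460 = 990.

M = 990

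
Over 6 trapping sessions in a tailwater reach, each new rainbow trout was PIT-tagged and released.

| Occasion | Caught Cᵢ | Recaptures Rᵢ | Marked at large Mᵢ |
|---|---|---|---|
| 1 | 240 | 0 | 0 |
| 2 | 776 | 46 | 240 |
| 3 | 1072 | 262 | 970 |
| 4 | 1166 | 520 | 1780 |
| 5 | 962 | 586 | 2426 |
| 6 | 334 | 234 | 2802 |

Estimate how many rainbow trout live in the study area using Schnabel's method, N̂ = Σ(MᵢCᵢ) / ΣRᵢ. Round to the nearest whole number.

N ≈ 3987

Σ MᵢCᵢ = 0·240 + 240·776 + 970·1072 + 1780·1166 + 2426·962 + 2802·334 = 0 + 186240 + 1039840 + 2075480 + 2333812 + 935868 = 6571240
Σ Rᵢ = 0 + 46 + 262 + 520 + 586 + 234 = 1648
N̂ = 6571240 / 1648 ≈ 3987.4 → 3987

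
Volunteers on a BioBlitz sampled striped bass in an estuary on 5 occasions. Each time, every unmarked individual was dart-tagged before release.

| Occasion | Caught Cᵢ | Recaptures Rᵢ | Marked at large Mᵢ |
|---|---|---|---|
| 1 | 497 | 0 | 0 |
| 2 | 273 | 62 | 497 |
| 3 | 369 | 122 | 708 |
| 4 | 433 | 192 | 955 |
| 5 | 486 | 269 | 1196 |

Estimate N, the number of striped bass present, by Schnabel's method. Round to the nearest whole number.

N ≈ 2158

Σ MᵢCᵢ = 0·497 + 497·273 + 708·369 + 955·433 + 1196·486 = 0 + 135681 + 261252 + 413515 + 581256 = 1391704
Σ Rᵢ = 0 + 62 + 122 + 192 + 269 = 645
N̂ = 1391704 / 645 ≈ 2157.7 → 2158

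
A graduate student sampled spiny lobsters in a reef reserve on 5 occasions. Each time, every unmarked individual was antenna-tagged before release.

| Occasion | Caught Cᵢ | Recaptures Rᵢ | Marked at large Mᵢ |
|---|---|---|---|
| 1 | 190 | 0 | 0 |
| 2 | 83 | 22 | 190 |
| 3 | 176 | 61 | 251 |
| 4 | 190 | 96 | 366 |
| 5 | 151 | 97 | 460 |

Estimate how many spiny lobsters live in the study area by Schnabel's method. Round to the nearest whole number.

Σ MᵢCᵢ = 0·190 + 190·83 + 251·176 + 366·190 + 460·151 = 0 + 15770 + 44176 + 69540 + 69460 = 198946
Σ Rᵢ = 0 + 22 + 61 + 96 + 97 = 276
N̂ = 198946 / 276 ≈ 720.8 → 721

N ≈ 721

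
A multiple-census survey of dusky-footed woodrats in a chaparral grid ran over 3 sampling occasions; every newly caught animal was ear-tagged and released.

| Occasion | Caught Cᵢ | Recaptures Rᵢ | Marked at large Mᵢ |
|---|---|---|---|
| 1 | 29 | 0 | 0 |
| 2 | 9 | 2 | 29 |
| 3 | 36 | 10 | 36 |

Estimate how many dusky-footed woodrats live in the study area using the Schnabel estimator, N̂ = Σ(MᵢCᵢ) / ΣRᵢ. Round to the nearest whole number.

N ≈ 130

Σ MᵢCᵢ = 0·29 + 29·9 + 36·36 = 0 + 261 + 1296 = 1557
Σ Rᵢ = 0 + 2 + 10 = 12
N̂ = 1557 / 12 ≈ 129.8 → 130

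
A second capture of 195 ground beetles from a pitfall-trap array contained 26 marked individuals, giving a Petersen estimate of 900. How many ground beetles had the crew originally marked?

From N = M·C/R: M = N·R / C = 900·26 / 195 = 23400 / 195 = 120.

M = 120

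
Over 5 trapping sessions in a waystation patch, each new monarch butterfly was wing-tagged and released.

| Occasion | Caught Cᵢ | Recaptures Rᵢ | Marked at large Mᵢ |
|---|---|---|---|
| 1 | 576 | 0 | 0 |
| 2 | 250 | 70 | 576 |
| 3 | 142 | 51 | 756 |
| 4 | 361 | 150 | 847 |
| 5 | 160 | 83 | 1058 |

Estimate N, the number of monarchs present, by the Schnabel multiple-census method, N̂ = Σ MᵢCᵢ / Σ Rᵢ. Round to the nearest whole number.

N ≈ 2052

Σ MᵢCᵢ = 0·576 + 576·250 + 756·142 + 847·361 + 1058·160 = 0 + 144000 + 107352 + 305767 + 169280 = 726399
Σ Rᵢ = 0 + 70 + 51 + 150 + 83 = 354
N̂ = 726399 / 354 ≈ 2052.0 → 2052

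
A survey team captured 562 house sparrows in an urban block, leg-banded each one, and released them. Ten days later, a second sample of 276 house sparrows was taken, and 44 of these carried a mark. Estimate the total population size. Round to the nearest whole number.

N = (562 × 276) / 44 = 155112 / 44 ≈ 3525.3 → 3525

N ≈ 3525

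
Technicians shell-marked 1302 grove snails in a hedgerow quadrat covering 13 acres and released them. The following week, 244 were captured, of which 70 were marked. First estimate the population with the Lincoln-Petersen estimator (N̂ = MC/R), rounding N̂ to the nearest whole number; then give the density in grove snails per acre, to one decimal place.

density ≈ 349.1 grove snails per acre

N̂ = 1302·244/70 = 317688/70 ≈ 4538.4 → 4538
Density = N̂ / area = 4538 / 13 ≈ 349.08 → 349.1 per acre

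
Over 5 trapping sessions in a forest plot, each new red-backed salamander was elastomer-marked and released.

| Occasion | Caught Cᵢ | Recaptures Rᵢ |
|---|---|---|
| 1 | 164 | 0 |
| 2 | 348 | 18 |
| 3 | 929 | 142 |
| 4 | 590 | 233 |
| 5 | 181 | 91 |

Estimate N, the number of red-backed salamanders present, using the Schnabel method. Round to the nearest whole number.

N ≈ 3240

Marked at large before each occasion: Mᵢ = Σⱼ<ᵢ (Cⱼ − Rⱼ) → M1=0, M2=164, M3=494, M4=1281, M5=1638
Σ MᵢCᵢ = 0·164 + 164·348 + 494·929 + 1281·590 + 1638·181 = 0 + 57072 + 458926 + 755790 + 296478 = 1568266
Σ Rᵢ = 0 + 18 + 142 + 233 + 91 = 484
N̂ = 1568266 / 484 ≈ 3240.2 → 3240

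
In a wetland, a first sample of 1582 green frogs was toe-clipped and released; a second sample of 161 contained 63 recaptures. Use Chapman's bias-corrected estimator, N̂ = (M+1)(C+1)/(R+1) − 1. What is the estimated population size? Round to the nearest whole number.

N̂ = (1582+1)(161+1)/(63+1) − 1 = 1583·162/64 − 1
= 256446/64 − 1 ≈ 4007.0 − 1 ≈ 4006.0 → 4006

N ≈ 4006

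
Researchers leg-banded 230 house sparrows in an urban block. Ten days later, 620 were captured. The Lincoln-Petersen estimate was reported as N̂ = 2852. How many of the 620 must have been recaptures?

R = 50

From N = M·C/R: R = M·C / N = 230·620 / 2852 = 142600 / 2852 = 50.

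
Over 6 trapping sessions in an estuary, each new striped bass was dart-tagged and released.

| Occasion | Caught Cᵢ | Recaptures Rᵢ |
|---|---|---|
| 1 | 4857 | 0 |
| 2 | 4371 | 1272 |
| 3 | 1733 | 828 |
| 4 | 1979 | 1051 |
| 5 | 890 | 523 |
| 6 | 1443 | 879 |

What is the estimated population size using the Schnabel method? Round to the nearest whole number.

N ≈ 16,675

Marked at large before each occasion: Mᵢ = Σⱼ<ᵢ (Cⱼ − Rⱼ) → M1=0, M2=4857, M3=7956, M4=8861, M5=9789, M6=10156
Σ MᵢCᵢ = 0·4857 + 4857·4371 + 7956·1733 + 8861·1979 + 9789·890 + 10156·1443 = 0 + 21229947 + 13787748 + 17535919 + 8712210 + 14655108 = 75920932
Σ Rᵢ = 0 + 1272 + 828 + 1051 + 523 + 879 = 4553
N̂ = 75920932 / 4553 ≈ 16674.9 → 16675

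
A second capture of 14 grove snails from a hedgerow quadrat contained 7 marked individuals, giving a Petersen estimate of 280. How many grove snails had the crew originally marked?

M = 140

From N = M·C/R: M = N·R / C = 280·7 / 14 = 1960 / 14 = 140.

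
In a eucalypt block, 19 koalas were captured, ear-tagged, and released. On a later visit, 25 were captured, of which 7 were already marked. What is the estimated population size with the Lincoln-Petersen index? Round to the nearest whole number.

N ≈ 68

N = (19 × 25) / 7 = 475 / 7 ≈ 67.9 → 68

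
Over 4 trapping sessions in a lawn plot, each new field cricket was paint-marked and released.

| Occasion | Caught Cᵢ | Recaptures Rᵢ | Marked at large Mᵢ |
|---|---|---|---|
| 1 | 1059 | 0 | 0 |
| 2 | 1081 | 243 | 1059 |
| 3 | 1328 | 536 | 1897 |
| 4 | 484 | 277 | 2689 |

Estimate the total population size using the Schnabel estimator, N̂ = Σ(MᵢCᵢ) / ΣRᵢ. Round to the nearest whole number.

Σ MᵢCᵢ = 0·1059 + 1059·1081 + 1897·1328 + 2689·484 = 0 + 1144779 + 2519216 + 1301476 = 4965471
Σ Rᵢ = 0 + 243 + 536 + 277 = 1056
N̂ = 4965471 / 1056 ≈ 4702.2 → 4702

N ≈ 4702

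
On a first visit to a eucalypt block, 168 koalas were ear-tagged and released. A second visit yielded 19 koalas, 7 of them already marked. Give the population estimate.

N = 456

N = (168 × 19) / 7 = 3192 / 7 = 456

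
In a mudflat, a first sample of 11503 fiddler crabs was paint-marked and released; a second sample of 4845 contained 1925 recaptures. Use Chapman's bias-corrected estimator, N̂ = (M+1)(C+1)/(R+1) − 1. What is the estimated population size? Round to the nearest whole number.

N ≈ 28,944

N̂ = (11503+1)(4845+1)/(1925+1) − 1 = 11504·4846/1926 − 1
= 55748384/1926 − 1 ≈ 28945.2 − 1 ≈ 28944.2 → 28944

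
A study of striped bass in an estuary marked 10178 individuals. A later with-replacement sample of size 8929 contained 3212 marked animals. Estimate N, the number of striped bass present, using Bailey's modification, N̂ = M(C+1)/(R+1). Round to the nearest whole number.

N̂ = 10178·(8929+1)/(3212+1) = 10178·8930/3213 = 90889540/3213 ≈ 28288.1 → 28288

N ≈ 28,288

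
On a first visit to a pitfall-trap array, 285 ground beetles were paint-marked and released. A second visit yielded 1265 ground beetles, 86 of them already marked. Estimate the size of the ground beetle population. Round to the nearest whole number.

N ≈ 4192

N = (285 × 1265) / 86 = 360525 / 86 ≈ 4192.2 → 4192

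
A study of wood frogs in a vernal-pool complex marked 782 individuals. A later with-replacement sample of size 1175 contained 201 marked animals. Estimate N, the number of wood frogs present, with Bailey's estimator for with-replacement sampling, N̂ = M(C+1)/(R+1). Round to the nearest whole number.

N̂ = 782·(1175+1)/(201+1) = 782·1176/202 = 919632/202 ≈ 4552.6 → 4553

N ≈ 4553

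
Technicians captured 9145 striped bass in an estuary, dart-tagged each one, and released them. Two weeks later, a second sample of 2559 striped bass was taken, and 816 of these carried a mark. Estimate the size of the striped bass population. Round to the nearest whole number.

The marked fraction in the recapture sample should equal the marked fraction in the population: 816/2559 = 9145/N.
N = (9145 × 2559) / 816 = 23402055 / 816 ≈ 28679.0 → 28679

N ≈ 28,679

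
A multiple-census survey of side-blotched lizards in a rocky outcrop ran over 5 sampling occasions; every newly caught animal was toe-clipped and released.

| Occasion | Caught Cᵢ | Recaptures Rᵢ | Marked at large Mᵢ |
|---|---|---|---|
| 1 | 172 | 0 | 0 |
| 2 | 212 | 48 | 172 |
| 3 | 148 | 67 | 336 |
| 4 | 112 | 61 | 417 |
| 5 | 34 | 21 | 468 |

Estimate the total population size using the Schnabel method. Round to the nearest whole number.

Σ MᵢCᵢ = 0·172 + 172·212 + 336·148 + 417·112 + 468·34 = 0 + 36464 + 49728 + 46704 + 15912 = 148808
Σ Rᵢ = 0 + 48 + 67 + 61 + 21 = 197
N̂ = 148808 / 197 ≈ 755.4 → 755

N ≈ 755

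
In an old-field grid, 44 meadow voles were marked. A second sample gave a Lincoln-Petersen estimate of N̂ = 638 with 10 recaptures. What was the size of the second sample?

C = 145

From N = M·C/R: C = N·R / M = 638·10 / 44 = 6380 / 44 = 145.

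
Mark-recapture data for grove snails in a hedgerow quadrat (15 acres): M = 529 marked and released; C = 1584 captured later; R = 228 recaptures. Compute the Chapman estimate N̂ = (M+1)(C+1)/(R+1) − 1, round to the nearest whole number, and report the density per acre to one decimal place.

N̂ = 530·1585/229 − 1 = 840050/229 − 1 ≈ 3667.3 → 3667
Density = N̂ / area = 3667 / 15 ≈ 244.47 → 244.5 per acre

density ≈ 244.5 grove snails per acre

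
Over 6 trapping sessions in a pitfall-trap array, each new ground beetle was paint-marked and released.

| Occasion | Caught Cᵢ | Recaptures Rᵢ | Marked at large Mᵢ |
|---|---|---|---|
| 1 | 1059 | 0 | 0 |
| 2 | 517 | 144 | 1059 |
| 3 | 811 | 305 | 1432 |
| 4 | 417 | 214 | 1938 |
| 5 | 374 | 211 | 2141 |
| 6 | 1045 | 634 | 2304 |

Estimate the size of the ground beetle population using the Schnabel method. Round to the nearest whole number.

Σ MᵢCᵢ = 0·1059 + 1059·517 + 1432·811 + 1938·417 + 2141·374 + 2304·1045 = 0 + 547503 + 1161352 + 808146 + 800734 + 2407680 = 5725415
Σ Rᵢ = 0 + 144 + 305 + 214 + 211 + 634 = 1508
N̂ = 5725415 / 1508 ≈ 3796.7 → 3797

N ≈ 3797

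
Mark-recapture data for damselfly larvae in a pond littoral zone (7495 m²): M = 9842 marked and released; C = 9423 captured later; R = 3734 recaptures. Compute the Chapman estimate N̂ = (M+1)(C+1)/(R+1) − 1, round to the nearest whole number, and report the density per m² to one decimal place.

density ≈ 3.3 damselfly larvae per m²

N̂ = 9843·9424/3735 − 1 = 92760432/3735 − 1 ≈ 24834.46 → 24834
Density = N̂ / area = 24834 / 7495 ≈ 3.31 → 3.3 per m²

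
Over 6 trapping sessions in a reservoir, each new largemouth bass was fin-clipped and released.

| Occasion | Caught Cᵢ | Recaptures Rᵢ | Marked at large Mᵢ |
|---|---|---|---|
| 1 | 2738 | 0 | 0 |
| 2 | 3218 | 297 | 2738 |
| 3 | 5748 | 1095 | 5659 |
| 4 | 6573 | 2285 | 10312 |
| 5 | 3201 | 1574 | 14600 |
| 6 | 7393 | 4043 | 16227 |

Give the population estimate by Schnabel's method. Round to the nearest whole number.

N ≈ 29,677

Σ MᵢCᵢ = 0·2738 + 2738·3218 + 5659·5748 + 10312·6573 + 14600·3201 + 16227·7393 = 0 + 8810884 + 32527932 + 67780776 + 46734600 + 119966211 = 275820403
Σ Rᵢ = 0 + 297 + 1095 + 2285 + 1574 + 4043 = 9294
N̂ = 275820403 / 9294 ≈ 29677.3 → 29677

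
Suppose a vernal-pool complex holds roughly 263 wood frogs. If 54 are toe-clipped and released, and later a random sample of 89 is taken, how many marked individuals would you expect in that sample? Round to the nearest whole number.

The marked fraction of the population is 54/263, so in a sample of 89 expect C·(M/N) marked.
E[R] = 54 × 89 / 263 = 4806 / 263 ≈ 18.3 → 18

expected recaptures ≈ 18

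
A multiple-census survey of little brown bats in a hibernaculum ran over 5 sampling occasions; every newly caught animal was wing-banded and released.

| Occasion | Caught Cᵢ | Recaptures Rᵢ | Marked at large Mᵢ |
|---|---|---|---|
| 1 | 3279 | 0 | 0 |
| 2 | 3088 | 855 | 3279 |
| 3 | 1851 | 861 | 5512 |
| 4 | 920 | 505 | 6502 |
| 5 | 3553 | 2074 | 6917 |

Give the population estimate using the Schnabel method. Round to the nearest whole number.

Σ MᵢCᵢ = 0·3279 + 3279·3088 + 5512·1851 + 6502·920 + 6917·3553 = 0 + 10125552 + 10202712 + 5981840 + 24576101 = 50886205
Σ Rᵢ = 0 + 855 + 861 + 505 + 2074 = 4295
N̂ = 50886205 / 4295 ≈ 11847.8 → 11848

N ≈ 11,848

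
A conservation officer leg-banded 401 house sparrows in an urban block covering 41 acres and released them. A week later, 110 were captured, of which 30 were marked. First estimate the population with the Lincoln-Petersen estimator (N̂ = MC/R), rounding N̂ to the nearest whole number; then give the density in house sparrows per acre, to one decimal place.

N̂ = 401·110/30 = 44110/30 ≈ 1470.3 → 1470
Density = N̂ / area = 1470 / 41 ≈ 35.85 → 35.9 per acre

density ≈ 35.9 house sparrows per acre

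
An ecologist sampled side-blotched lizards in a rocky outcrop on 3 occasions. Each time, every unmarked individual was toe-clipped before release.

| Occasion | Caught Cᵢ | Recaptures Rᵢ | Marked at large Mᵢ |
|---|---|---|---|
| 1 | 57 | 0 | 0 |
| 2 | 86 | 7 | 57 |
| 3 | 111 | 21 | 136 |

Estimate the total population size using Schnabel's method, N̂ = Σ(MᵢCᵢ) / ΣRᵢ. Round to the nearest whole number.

N ≈ 714

Σ MᵢCᵢ = 0·57 + 57·86 + 136·111 = 0 + 4902 + 15096 = 19998
Σ Rᵢ = 0 + 7 + 21 = 28
N̂ = 19998 / 28 ≈ 714.2 → 714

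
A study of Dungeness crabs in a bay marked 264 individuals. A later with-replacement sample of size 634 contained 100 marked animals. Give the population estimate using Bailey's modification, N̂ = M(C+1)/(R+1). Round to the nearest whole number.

N̂ = 264·(634+1)/(100+1) = 264·635/101 = 167640/101 ≈ 1659.8 → 1660

N ≈ 1660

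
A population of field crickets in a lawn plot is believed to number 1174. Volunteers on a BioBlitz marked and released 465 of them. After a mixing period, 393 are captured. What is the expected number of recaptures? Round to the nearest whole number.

expected recaptures ≈ 156

The marked fraction of the population is 465/1174, so in a sample of 393 expect C·(M/N) marked.
E[R] = 465 × 393 / 1174 = 182745 / 1174 ≈ 155.7 → 156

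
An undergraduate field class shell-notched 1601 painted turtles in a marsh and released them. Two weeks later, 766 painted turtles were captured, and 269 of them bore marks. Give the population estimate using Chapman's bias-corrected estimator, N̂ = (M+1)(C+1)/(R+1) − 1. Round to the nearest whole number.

N ≈ 4550

N̂ = (1601+1)(766+1)/(269+1) − 1 = 1602·767/270 − 1
= 1228734/270 − 1 ≈ 4550.9 − 1 ≈ 4549.9 → 4550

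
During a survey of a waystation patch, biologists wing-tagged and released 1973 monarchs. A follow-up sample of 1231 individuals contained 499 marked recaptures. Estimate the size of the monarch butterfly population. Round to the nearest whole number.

N = (1973 × 1231) / 499 = 2428763 / 499 ≈ 4867.3 → 4867

N ≈ 4867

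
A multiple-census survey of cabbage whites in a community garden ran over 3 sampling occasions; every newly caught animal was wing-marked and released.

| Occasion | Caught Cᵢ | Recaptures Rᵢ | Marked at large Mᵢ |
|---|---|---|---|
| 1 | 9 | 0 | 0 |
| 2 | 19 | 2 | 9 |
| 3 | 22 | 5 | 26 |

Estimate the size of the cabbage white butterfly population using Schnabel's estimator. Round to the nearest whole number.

N ≈ 106

Σ MᵢCᵢ = 0·9 + 9·19 + 26·22 = 0 + 171 + 572 = 743
Σ Rᵢ = 0 + 2 + 5 = 7
N̂ = 743 / 7 ≈ 106.1 → 106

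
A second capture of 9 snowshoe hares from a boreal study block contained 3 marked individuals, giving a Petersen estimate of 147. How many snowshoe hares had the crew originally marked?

M = 49

From N = M·C/R: M = N·R / C = 147·3 / 9 = 441 / 9 = 49.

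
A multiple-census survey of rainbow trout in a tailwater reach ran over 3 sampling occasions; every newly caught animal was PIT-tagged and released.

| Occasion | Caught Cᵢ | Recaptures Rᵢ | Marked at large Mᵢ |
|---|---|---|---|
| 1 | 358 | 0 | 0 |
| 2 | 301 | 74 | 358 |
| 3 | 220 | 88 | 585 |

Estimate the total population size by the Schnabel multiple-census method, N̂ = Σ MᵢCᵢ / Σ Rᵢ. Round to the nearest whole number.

N ≈ 1460

Σ MᵢCᵢ = 0·358 + 358·301 + 585·220 = 0 + 107758 + 128700 = 236458
Σ Rᵢ = 0 + 74 + 88 = 162
N̂ = 236458 / 162 ≈ 1459.6 → 1460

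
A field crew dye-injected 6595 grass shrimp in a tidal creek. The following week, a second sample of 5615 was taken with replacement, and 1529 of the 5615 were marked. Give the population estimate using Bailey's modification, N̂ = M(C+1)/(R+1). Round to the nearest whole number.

N̂ = 6595·(5615+1)/(1529+1) = 6595·5616/1530 = 37037520/1530 ≈ 24207.5 → 24208

N ≈ 24,208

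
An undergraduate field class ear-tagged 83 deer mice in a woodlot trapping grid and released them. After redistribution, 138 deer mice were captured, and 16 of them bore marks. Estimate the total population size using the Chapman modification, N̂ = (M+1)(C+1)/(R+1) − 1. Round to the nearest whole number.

N̂ = (83+1)(138+1)/(16+1) − 1 = 84·139/17 − 1
= 11676/17 − 1 ≈ 686.8 − 1 ≈ 685.8 → 686

N ≈ 686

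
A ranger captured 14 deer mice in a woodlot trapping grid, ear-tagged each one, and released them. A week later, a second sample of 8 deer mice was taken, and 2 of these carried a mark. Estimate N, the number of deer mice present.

N = 56

If marked individuals mix randomly, R/C ≈ M/N, giving N ≈ M·C/R.
N = (14 × 8) / 2 = 112 / 2 = 56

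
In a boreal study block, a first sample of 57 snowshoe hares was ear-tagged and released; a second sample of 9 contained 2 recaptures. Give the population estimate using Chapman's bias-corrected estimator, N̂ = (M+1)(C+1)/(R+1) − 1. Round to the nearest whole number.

N ≈ 192

N̂ = (57+1)(9+1)/(2+1) − 1 = 58·10/3 − 1
= 580/3 − 1 ≈ 193.3 − 1 ≈ 192.3 → 192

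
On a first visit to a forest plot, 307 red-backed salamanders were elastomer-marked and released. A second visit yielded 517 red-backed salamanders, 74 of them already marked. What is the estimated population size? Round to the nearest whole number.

If marked individuals mix randomly, R/C ≈ M/N, giving N ≈ M·C/R.
N = (307 × 517) / 74 = 158719 / 74 ≈ 2144.9 → 2145

N ≈ 2145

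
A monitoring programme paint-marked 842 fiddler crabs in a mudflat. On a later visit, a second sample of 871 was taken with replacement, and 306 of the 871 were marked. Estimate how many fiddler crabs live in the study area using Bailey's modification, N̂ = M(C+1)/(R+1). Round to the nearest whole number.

N̂ = 842·(871+1)/(306+1) = 842·872/307 = 734224/307 ≈ 2391.6 → 2392

N ≈ 2392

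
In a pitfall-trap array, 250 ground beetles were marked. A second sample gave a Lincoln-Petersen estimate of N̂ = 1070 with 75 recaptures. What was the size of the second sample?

From N = M·C/R: C = N·R / M = 1070·75 / 250 = 80250 / 250 = 321.

C = 321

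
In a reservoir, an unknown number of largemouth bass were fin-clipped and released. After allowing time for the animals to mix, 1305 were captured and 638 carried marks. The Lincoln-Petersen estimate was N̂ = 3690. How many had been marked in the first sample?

M = 1804

From N = M·C/R: M = N·R / C = 3690·638 / 1305 = 2354220 / 1305 = 1804.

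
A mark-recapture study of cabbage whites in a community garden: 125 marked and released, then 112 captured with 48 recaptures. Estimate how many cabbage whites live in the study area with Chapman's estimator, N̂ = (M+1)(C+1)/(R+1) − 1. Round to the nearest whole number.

N ≈ 290

N̂ = (125+1)(112+1)/(48+1) − 1 = 126·113/49 − 1
= 14238/49 − 1 ≈ 290.6 − 1 ≈ 289.6 → 290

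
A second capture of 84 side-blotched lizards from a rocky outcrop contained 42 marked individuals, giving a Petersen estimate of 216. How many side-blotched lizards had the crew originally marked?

From N = M·C/R: M = N·R / C = 216·42 / 84 = 9072 / 84 = 108.

M = 108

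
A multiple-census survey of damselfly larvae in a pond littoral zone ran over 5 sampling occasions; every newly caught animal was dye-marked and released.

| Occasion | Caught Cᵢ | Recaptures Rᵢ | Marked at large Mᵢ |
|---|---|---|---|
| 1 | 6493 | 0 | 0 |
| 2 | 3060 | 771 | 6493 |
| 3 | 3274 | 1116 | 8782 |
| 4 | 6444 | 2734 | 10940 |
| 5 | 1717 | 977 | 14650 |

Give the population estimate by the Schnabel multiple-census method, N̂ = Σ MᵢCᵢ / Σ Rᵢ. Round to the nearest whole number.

N ≈ 25,772

Σ MᵢCᵢ = 0·6493 + 6493·3060 + 8782·3274 + 10940·6444 + 14650·1717 = 0 + 19868580 + 28752268 + 70497360 + 25154050 = 144272258
Σ Rᵢ = 0 + 771 + 1116 + 2734 + 977 = 5598
N̂ = 144272258 / 5598 ≈ 25772.1 → 25772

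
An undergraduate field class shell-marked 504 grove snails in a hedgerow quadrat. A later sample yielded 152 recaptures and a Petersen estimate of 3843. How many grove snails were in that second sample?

From N = M·C/R: C = N·R / M = 3843·152 / 504 = 584136 / 504 = 1159.

C = 1159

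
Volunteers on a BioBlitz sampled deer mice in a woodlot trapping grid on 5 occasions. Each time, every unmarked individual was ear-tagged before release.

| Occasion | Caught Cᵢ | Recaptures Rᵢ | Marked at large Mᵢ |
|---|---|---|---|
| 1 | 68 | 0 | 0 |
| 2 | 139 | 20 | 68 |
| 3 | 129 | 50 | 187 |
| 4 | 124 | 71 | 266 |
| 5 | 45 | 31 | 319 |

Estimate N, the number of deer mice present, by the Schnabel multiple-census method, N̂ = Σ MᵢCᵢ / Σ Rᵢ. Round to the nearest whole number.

N ≈ 470

Σ MᵢCᵢ = 0·68 + 68·139 + 187·129 + 266·124 + 319·45 = 0 + 9452 + 24123 + 32984 + 14355 = 80914
Σ Rᵢ = 0 + 20 + 50 + 71 + 31 = 172
N̂ = 80914 / 172 ≈ 470.4 → 470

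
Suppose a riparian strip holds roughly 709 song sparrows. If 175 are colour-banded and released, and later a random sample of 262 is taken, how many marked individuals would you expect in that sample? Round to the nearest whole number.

expected recaptures ≈ 65

The marked fraction of the population is 175/709, so in a sample of 262 expect C·(M/N) marked.
E[R] = 175 × 262 / 709 = 45850 / 709 ≈ 64.7 → 65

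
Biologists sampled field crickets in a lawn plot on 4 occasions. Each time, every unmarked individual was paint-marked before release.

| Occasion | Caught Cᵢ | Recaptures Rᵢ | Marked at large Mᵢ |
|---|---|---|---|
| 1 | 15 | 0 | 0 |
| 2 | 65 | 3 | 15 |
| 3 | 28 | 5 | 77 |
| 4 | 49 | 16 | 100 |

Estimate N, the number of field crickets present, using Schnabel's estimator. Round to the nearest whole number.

Σ MᵢCᵢ = 0·15 + 15·65 + 77·28 + 100·49 = 0 + 975 + 2156 + 4900 = 8031
Σ Rᵢ = 0 + 3 + 5 + 16 = 24
N̂ = 8031 / 24 ≈ 334.6 → 335

N ≈ 335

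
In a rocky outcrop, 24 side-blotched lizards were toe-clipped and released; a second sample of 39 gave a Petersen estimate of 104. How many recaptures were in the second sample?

R = 9

From N = M·C/R: R = M·C / N = 24·39 / 104 = 936 / 104 = 9.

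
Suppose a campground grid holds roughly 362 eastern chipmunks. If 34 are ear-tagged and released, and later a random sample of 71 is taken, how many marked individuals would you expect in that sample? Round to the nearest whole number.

expected recaptures ≈ 7

The marked fraction of the population is 34/362, so in a sample of 71 expect C·(M/N) marked.
E[R] = 34 × 71 / 362 = 2414 / 362 ≈ 6.7 → 7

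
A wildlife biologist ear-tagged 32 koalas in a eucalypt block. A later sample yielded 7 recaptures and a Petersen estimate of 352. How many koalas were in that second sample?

C = 77

From N = M·C/R: C = N·R / M = 352·7 / 32 = 2464 / 32 = 77.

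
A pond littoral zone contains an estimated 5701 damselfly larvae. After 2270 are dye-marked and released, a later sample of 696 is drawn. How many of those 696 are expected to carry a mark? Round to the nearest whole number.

Expected recaptures E[R] = M·C / N.
E[R] = 2270 × 696 / 5701 = 1579920 / 5701 ≈ 277.1 → 277

expected recaptures ≈ 277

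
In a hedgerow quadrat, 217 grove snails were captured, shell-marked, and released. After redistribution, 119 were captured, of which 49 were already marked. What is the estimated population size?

If marked individuals mix randomly, R/C ≈ M/N, giving N ≈ M·C/R.
N = (217 × 119) / 49 = 25823 / 49 = 527

N = 527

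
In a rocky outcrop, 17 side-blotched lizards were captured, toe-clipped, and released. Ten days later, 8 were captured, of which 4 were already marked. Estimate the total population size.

N = 34

N = (17 × 8) / 4 = 136 / 4 = 34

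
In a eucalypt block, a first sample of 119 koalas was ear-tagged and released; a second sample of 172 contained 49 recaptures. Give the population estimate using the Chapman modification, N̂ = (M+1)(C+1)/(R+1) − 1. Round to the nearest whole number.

N̂ = (119+1)(172+1)/(49+1) − 1 = 120·173/50 − 1
= 20760/50 − 1 ≈ 415.2 − 1 ≈ 414.2 → 414

N ≈ 414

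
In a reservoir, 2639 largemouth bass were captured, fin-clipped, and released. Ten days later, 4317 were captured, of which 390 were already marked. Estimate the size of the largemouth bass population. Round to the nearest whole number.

N ≈ 29,212

N = (2639 × 4317) / 390 = 11392563 / 390 ≈ 29211.7 → 29212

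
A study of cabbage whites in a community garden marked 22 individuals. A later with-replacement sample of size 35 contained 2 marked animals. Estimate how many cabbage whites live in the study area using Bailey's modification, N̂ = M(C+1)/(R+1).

N̂ = 22·(35+1)/(2+1) = 22·36/3 = 792/3 = 264

N = 264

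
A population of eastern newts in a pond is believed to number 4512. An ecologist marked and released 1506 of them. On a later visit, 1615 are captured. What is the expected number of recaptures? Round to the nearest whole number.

expected recaptures ≈ 539

The marked fraction of the population is 1506/4512, so in a sample of 1615 expect C·(M/N) marked.
E[R] = 1506 × 1615 / 4512 = 2432190 / 4512 ≈ 539.0 → 539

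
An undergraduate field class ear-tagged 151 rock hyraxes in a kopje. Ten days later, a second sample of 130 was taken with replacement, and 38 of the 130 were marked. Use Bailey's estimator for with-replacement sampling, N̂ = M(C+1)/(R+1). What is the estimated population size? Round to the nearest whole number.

N̂ = 151·(130+1)/(38+1) = 151·131/39 = 19781/39 ≈ 507.2 → 507

N ≈ 507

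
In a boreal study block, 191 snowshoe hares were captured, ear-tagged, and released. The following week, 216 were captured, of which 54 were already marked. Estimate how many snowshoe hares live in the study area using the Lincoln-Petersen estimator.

If marked individuals mix randomly, R/C ≈ M/N, giving N ≈ M·C/R.
N = (191 × 216) / 54 = 41256 / 54 = 764

N = 764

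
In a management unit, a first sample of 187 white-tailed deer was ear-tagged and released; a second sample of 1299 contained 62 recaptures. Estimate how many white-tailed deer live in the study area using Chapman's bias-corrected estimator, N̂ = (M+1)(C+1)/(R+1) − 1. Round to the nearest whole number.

N̂ = (187+1)(1299+1)/(62+1) − 1 = 188·1300/63 − 1
= 244400/63 − 1 ≈ 3879.4 − 1 ≈ 3878.4 → 3878

N ≈ 3878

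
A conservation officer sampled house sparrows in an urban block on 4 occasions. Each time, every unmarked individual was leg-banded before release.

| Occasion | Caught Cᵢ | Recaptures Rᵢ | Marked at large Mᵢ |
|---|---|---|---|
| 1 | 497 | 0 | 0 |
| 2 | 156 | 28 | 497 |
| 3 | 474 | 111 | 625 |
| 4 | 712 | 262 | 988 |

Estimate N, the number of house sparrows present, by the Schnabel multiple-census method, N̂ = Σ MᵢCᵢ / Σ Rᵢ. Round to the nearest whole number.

N ≈ 2686

Σ MᵢCᵢ = 0·497 + 497·156 + 625·474 + 988·712 = 0 + 77532 + 296250 + 703456 = 1077238
Σ Rᵢ = 0 + 28 + 111 + 262 = 401
N̂ = 1077238 / 401 ≈ 2686.4 → 2686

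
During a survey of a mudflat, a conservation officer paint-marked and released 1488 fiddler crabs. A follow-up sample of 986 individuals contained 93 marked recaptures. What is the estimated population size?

N = (1488 × 986) / 93 = 1467168 / 93 = 15776

N = 15,776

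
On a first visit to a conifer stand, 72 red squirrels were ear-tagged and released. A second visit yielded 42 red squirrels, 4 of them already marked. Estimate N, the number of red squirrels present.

If marked individuals mix randomly, R/C ≈ M/N, giving N ≈ M·C/R.
N = (72 × 42) / 4 = 3024 / 4 = 756

N = 756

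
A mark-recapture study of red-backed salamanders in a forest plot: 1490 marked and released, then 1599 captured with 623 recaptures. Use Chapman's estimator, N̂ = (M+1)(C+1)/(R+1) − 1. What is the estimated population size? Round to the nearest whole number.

N ≈ 3822

N̂ = (1490+1)(1599+1)/(623+1) − 1 = 1491·1600/624 − 1
= 2385600/624 − 1 ≈ 3823.1 − 1 ≈ 3822.1 → 3822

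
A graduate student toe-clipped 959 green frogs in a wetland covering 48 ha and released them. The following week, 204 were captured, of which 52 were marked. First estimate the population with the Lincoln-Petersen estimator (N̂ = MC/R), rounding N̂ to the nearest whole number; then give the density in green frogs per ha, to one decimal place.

N̂ = 959·204/52 = 195636/52 ≈ 3762.2 → 3762
Density = N̂ / area = 3762 / 48 ≈ 78.38 → 78.4 per ha

density ≈ 78.4 green frogs per ha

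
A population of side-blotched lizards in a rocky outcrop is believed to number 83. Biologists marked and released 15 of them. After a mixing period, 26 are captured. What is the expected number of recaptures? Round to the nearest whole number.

expected recaptures ≈ 5

The marked fraction of the population is 15/83, so in a sample of 26 expect C·(M/N) marked.
E[R] = 15 × 26 / 83 = 390 / 83 ≈ 4.7 → 5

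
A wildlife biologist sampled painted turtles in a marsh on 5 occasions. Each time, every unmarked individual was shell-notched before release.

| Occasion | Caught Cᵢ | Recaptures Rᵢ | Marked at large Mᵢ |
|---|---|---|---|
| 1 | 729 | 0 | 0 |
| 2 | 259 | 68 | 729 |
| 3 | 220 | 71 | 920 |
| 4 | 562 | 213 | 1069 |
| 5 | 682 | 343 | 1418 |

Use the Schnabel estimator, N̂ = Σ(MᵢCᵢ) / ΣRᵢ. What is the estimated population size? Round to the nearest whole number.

N ≈ 2819

Σ MᵢCᵢ = 0·729 + 729·259 + 920·220 + 1069·562 + 1418·682 = 0 + 188811 + 202400 + 600778 + 967076 = 1959065
Σ Rᵢ = 0 + 68 + 71 + 213 + 343 = 695
N̂ = 1959065 / 695 ≈ 2818.8 → 2819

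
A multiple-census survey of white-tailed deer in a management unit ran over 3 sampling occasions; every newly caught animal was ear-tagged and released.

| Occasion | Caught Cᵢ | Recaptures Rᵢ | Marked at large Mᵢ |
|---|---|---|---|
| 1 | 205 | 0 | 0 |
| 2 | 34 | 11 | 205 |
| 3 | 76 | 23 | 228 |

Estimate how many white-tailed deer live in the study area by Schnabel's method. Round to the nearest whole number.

Σ MᵢCᵢ = 0·205 + 205·34 + 228·76 = 0 + 6970 + 17328 = 24298
Σ Rᵢ = 0 + 11 + 23 = 34
N̂ = 24298 / 34 ≈ 714.6 → 715

N ≈ 715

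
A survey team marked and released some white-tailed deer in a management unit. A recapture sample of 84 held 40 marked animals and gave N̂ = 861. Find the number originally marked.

M = 410

From N = M·C/R: M = N·R / C = 861·40 / 84 = 34440 / 84 = 410.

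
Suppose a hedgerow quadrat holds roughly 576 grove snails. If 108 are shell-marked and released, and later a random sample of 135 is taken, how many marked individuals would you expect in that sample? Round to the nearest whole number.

The marked fraction of the population is 108/576, so in a sample of 135 expect C·(M/N) marked.
E[R] = 108 × 135 / 576 = 14580 / 576 ≈ 25.3 → 25

expected recaptures ≈ 25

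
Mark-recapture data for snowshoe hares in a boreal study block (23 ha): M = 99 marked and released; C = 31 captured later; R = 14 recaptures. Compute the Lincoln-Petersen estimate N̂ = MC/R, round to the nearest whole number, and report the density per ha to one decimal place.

N̂ = 99·31/14 = 3069/14 ≈ 219.2 → 219
Density = N̂ / area = 219 / 23 ≈ 9.52 → 9.5 per ha

density ≈ 9.5 snowshoe hares per ha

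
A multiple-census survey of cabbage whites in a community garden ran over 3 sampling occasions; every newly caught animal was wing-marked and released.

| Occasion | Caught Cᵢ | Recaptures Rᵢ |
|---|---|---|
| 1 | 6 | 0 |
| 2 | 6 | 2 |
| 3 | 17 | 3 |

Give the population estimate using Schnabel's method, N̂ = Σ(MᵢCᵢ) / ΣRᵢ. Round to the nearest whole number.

Marked at large before each occasion: Mᵢ = Σⱼ<ᵢ (Cⱼ − Rⱼ) → M1=0, M2=6, M3=10
Σ MᵢCᵢ = 0·6 + 6·6 + 10·17 = 0 + 36 + 170 = 206
Σ Rᵢ = 0 + 2 + 3 = 5
N̂ = 206 / 5 ≈ 41.2 → 41

N ≈ 41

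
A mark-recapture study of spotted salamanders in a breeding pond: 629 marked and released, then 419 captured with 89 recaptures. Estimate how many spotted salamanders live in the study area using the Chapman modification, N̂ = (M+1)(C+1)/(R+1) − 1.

N̂ = (629+1)(419+1)/(89+1) − 1 = 630·420/90 − 1
= 264600/90 − 1 = 2940 − 1 = 2939

N = 2939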